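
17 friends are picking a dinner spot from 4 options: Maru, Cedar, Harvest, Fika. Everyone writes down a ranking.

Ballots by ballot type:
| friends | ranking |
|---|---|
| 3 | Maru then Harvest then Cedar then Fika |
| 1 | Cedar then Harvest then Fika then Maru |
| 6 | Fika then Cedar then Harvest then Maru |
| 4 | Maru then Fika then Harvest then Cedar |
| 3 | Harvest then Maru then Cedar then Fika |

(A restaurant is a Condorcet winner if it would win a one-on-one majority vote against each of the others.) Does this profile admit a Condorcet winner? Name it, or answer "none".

Pairwise majorities:
Maru vs Cedar: Maru wins 10–7.
Maru vs Harvest: Harvest wins 10–7.
Maru–Fika: Maru 10–7.
Cedar–Harvest: Harvest 10–7.
Cedar vs Fika: Fika, 10–7.
Harvest vs Fika: Fika wins 10–7.
Each restaurant drops at least one matchup (Maru loses to Harvest; Cedar loses to Maru; Harvest loses to Fika; Fika loses to Maru); the cycle Maru beats Fika beats Harvest beats Maru rules out a Condorcet winner.

none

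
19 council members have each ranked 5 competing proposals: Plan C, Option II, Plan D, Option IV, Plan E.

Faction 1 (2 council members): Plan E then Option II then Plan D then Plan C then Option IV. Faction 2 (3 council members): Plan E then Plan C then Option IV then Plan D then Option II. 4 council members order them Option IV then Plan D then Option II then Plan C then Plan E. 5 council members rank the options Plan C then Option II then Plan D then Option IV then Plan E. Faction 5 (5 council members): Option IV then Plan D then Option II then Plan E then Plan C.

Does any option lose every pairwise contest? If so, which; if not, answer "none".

none

Head-to-head results (19 council members):
Plan C vs Option II: 8 to 11, Option II.
Plan C vs Plan D: Plan C preferred on 3+5 = 8 ballots; Plan D wins 11–8.
Plan C vs Option IV: 10 to 9, Plan C.
Plan C vs Plan E: 4+5 = 9 for Plan C, 10 for Plan E — Plan E by 10–9.
Option II vs Plan D: Option II is ranked higher on 2+5 = 7 ballots, Plan D on 12. Plan D wins 12–7.
Option II vs Option IV: Option IV, 12–7.
Option II–Plan E: Option II 14–5.
Plan D vs Option IV: Plan D preferred on 2+5 = 7 ballots; Option IV wins 12–7.
Plan D vs Plan E: Plan D, 14–5.
Option IV vs Plan E: Option IV preferred on 4+5+5 = 14 ballots; Option IV wins 14–5.
Each option has at least one pairwise win (Plan C beats Option IV; Option II beats Plan C; Plan D beats Plan C; Option IV beats Option II; Plan E beats Plan C) — no Condorcet loser.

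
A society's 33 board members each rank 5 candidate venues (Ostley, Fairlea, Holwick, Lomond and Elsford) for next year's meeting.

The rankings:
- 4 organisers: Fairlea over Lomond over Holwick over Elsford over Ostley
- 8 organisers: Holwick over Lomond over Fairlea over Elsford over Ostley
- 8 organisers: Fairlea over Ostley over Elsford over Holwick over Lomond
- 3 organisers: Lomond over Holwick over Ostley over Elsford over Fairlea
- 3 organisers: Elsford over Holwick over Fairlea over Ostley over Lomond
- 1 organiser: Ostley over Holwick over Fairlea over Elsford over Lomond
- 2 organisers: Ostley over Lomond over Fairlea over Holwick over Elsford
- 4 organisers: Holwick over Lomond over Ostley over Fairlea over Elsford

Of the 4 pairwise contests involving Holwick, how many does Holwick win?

Holwick against each rival (33 organisers):
Holwick vs Ostley: Holwick wins 22–11.
Holwick vs Fairlea: Holwick preferred on 8+3+3+1+4 = 19 ballots; Holwick wins 19–14.
Holwick vs Lomond: 24 to 9, Holwick.
Holwick vs Elsford: 4+8+3+1+2+4 = 22 for Holwick, 11 for Elsford — Holwick by 22–11.
Holwick beats Ostley, Fairlea, Lomond, Elsford — 4 pairwise wins.

4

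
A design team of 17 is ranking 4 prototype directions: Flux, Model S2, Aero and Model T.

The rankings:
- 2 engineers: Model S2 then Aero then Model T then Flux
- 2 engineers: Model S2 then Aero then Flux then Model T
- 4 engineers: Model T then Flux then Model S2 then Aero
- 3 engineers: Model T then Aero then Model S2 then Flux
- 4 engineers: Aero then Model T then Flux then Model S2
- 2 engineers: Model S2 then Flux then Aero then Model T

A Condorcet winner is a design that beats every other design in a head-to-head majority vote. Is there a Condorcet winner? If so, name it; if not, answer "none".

Head-to-head results (17 engineers):
Flux vs Model S2: Model S2 wins 9–8.
Flux–Aero: Aero 11–6.
Flux vs Model T: Model T, 13–4.
Model S2 vs Aero: Model S2, 10–7.
Model S2–Model T: Model T 11–6.
Aero–Model T: Aero 10–7.
No design is unbeaten: Flux loses to Model S2; Model S2 loses to Model T; Aero loses to Model S2; Model T loses to Aero. In particular Model S2 > Aero > Model T > Model S2 is a majority cycle — no Condorcet winner exists.

none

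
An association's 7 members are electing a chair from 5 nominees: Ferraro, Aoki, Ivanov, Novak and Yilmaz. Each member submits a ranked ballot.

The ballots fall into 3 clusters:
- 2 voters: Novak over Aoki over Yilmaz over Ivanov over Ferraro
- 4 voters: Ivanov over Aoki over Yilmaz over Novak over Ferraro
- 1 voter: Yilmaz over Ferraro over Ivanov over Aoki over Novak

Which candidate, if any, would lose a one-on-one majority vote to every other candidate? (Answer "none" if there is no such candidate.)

Ferraro

Head-to-head results (7 voters):
Ferraro vs Aoki: Ferraro preferred on 1 ballot; Aoki wins 6–1.
Ferraro vs Ivanov: Ivanov wins 6–1.
Ferraro vs Novak: 1 to 6, Novak.
Ferraro vs Yilmaz: Ferraro is ranked higher on 0 ballots, Yilmaz on 7. Yilmaz wins 7–0.
Aoki vs Ivanov: Ivanov wins 5–2.
Aoki–Novak: Aoki 5–2.
Aoki vs Yilmaz: Aoki, 6–1.
Ivanov vs Novak: Ivanov is ranked higher on 4+1 = 5 ballots, Novak on 2. Ivanov wins 5–2.
Ivanov vs Yilmaz: Ivanov wins 4–3.
Novak vs Yilmaz: 2 for Novak, 5 for Yilmaz — Yilmaz by 5–2.
Ferraro loses to every other candidate — it is the Condorcet loser.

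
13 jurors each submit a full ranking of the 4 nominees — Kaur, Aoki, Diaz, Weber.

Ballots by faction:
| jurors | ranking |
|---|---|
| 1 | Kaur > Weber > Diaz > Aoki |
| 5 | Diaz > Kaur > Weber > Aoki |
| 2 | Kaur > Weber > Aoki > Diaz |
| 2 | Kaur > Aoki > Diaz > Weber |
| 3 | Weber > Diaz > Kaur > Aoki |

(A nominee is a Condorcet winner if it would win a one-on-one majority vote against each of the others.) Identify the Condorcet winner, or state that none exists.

Diaz

Check each pair by majority over 13 ballots:
Kaur vs Aoki: Kaur wins 13–0.
Kaur vs Diaz: Diaz, 8–5.
Kaur vs Weber: Kaur wins 10–3.
Aoki–Diaz: Diaz 9–4.
Aoki vs Weber: Weber, 11–2.
Diaz vs Weber: Diaz, 7–6.
Diaz beats each of Kaur, Aoki, Weber — Diaz is the Condorcet winner.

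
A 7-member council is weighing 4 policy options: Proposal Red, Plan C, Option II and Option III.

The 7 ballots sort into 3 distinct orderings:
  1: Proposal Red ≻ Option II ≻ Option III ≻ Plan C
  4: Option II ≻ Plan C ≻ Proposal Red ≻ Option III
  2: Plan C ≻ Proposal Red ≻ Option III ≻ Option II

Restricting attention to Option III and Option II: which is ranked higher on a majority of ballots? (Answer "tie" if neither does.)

Ballots ranking Option III above Option II: 2.
Ballots ranking Option II above Option III: 7 − 2 = 5.
Option II wins the head-to-head 5–2.

Option II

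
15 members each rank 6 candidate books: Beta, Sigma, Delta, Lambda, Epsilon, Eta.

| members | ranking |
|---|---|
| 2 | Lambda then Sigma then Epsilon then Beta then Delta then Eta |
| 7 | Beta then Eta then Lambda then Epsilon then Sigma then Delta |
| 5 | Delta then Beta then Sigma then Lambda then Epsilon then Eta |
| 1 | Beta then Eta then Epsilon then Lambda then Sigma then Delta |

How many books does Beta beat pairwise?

Beta against each rival (15 members):
Beta vs Sigma: 13 to 2, Beta.
Beta vs Delta: 2+7+1 = 10 for Beta, 5 for Delta — Beta by 10–5.
Beta–Lambda: Beta 13–2.
Beta–Epsilon: Beta 13–2.
Beta vs Eta: Beta, 15–0.
Beta beats Sigma, Delta, Lambda, Epsilon, Eta — 5 pairwise wins.

5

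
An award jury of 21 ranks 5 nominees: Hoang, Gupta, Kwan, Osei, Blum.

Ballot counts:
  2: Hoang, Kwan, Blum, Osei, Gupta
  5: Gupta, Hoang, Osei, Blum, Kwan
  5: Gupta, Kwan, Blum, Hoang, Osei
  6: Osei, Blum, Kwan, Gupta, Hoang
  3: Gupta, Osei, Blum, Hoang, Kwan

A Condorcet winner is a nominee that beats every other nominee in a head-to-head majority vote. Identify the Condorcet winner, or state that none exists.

Pairwise majorities:
Hoang vs Gupta: Hoang preferred on 2 ballots; Gupta wins 19–2.
Hoang vs Kwan: Hoang preferred on 2+5+3 = 10 ballots; Kwan wins 11–10.
Hoang vs Osei: Hoang is ranked higher on 2+5+5 = 12 ballots, Osei on 9. Hoang wins 12–9.
Hoang vs Blum: 7 to 14, Blum.
Gupta vs Kwan: 13 to 8, Gupta.
Gupta vs Osei: 13 to 8, Gupta.
Gupta vs Blum: 5+5+3 = 13 for Gupta, 8 for Blum — Gupta by 13–8.
Kwan vs Osei: 2+5 = 7 for Kwan, 14 for Osei — Osei by 14–7.
Kwan vs Blum: 7 to 14, Blum.
Osei vs Blum: Osei is ranked higher on 5+6+3 = 14 ballots, Blum on 7. Osei wins 14–7.
Only Gupta has no losses; Gupta is the Condorcet winner.

Gupta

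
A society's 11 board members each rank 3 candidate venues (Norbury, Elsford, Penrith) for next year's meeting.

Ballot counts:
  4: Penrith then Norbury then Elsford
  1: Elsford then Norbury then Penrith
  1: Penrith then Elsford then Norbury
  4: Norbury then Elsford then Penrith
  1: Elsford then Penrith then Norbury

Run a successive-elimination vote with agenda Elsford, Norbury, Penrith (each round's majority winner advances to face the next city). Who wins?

Round 1: Elsford vs Norbury — 3–8, Norbury advances.
Round 2: Norbury vs Penrith — 5–6, Penrith advances.
Penrith survives the agenda.

Penrith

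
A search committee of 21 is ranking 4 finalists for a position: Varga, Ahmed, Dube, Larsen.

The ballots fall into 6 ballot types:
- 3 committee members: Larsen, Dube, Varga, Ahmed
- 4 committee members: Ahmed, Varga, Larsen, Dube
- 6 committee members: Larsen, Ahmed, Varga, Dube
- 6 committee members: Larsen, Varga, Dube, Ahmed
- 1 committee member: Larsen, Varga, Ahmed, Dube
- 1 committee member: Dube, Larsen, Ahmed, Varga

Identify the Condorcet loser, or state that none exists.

Dube

Pairwise majorities:
Varga–Ahmed: Ahmed 11–10.
Varga vs Dube: Varga, 17–4.
Varga vs Larsen: Larsen wins 17–4.
Ahmed vs Dube: Ahmed preferred on 4+6+1 = 11 ballots; Ahmed wins 11–10.
Ahmed–Larsen: Larsen 17–4.
Dube vs Larsen: Dube preferred on 1 ballot; Larsen wins 20–1.
Dube loses to every other candidate — it is the Condorcet loser.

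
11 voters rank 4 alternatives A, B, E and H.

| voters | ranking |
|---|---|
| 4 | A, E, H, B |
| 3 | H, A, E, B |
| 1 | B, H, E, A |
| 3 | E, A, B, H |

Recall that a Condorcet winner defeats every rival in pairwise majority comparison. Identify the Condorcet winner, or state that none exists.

A

Pairwise majorities:
A vs B: 10 to 1, A.
A vs E: A is ranked higher on 4+3 = 7 ballots, E on 4. A wins 7–4.
A vs H: 7 to 4, A.
B vs E: 1 to 10, E.
B vs H: 4 to 7, H.
E vs H: 7 to 4, E.
A defeats every rival head-to-head and is the Condorcet winner.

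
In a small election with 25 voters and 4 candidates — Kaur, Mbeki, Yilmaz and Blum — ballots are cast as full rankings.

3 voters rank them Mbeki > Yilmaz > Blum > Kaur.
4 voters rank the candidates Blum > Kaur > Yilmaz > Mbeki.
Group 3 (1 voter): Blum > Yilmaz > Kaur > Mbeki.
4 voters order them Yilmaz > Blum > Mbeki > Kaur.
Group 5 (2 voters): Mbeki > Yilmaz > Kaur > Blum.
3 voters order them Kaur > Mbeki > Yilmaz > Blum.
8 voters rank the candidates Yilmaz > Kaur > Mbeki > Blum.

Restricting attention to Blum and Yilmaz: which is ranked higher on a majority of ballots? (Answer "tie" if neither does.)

Yilmaz

Ballots ranking Blum above Yilmaz: 4 + 1 = 5.
Ballots ranking Yilmaz above Blum: 25 − 5 = 20.
Yilmaz wins the head-to-head 20–5.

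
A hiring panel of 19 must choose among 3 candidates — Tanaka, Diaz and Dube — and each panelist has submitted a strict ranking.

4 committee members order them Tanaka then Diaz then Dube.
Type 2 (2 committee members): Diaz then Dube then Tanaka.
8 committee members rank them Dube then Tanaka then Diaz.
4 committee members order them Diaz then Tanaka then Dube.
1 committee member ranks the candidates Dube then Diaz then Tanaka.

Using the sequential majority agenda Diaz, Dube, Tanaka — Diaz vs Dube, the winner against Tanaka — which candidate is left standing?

Round 1: Diaz vs Dube — 10–9, Diaz advances.
Round 2: Diaz vs Tanaka — 7–12, Tanaka advances.
The agenda winner is Tanaka.

Tanaka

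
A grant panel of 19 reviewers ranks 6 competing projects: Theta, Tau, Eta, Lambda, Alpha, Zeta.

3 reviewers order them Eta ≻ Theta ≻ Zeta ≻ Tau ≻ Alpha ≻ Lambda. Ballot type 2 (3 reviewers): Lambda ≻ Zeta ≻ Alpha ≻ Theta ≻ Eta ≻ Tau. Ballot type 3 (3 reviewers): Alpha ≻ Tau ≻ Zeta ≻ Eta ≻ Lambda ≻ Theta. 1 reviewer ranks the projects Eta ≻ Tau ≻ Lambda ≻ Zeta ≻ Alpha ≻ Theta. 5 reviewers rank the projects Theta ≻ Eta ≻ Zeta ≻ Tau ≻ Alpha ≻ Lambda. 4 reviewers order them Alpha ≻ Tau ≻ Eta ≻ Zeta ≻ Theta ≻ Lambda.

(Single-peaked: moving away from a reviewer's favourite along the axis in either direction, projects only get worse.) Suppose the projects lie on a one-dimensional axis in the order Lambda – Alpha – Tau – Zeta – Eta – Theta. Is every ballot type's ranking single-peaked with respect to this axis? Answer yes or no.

no

Axis positions: Lambda=1, Alpha=2, Tau=3, Zeta=4, Eta=5, Theta=6.
Ballot type 1 (peak Eta at position 5): ranking walks positions 5-6-4-3-2-1, expanding outward from the peak — single-peaked.
Ballot type 2: ranking walks positions 1-4-2-6-5-3; Zeta is ranked above Alpha even though Alpha lies between Zeta and the peak Lambda on the axis — preferences dip and rise again. Not single-peaked.
Ballot type 3 (peak Alpha at position 2): ranking walks positions 2-3-4-5-1-6, expanding outward from the peak — single-peaked.
Ballot type 4: ranking walks positions 5-3-1-4-2-6; Tau is ranked above Zeta even though Zeta lies between Tau and the peak Eta on the axis — preferences dip and rise again. Not single-peaked.
Ballot type 5 (peak Theta at position 6): ranking walks positions 6-5-4-3-2-1, expanding outward from the peak — single-peaked.
Ballot type 6: ranking walks positions 2-3-5-4-6-1; Eta is ranked above Zeta even though Zeta lies between Eta and the peak Alpha on the axis — preferences dip and rise again. Not single-peaked.
Ballot type 2 violates single-peakedness, so the profile is not single-peaked on this axis.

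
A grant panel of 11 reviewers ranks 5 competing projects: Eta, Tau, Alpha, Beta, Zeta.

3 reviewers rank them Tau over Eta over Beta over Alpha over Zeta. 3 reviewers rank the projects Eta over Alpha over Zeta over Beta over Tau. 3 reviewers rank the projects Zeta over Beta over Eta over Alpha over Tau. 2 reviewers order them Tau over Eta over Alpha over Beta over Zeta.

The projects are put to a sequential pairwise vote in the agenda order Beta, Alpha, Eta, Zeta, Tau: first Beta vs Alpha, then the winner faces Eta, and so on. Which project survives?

Round 1: Beta vs Alpha — 6–5, Beta advances.
Round 2: Beta vs Eta — 3–8, Eta advances.
Round 3: Eta vs Zeta — 8–3, Eta advances.
Round 4: Eta vs Tau — 6–5, Eta advances.
Eta survives the agenda.

Eta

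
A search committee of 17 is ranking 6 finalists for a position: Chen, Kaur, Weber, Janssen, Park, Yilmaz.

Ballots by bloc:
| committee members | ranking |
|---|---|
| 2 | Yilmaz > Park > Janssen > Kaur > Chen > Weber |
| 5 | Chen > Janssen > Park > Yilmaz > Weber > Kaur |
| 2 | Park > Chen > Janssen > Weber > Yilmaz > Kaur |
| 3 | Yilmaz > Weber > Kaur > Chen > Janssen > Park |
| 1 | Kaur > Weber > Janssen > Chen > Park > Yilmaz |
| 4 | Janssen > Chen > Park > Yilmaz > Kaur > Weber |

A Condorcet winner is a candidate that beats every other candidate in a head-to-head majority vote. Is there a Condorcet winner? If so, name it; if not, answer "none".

Pairwise majorities:
Chen vs Kaur: Chen wins 11–6.
Chen–Weber: Chen 13–4.
Chen–Janssen: Chen 10–7.
Chen–Park: Chen 13–4.
Chen vs Yilmaz: Chen, 12–5.
Kaur–Weber: Weber 10–7.
Kaur vs Janssen: Janssen, 13–4.
Kaur–Park: Park 13–4.
Kaur vs Yilmaz: Yilmaz wins 16–1.
Weber vs Janssen: Janssen wins 13–4.
Weber vs Park: Park wins 13–4.
Weber vs Yilmaz: Yilmaz wins 14–3.
Janssen–Park: Janssen 13–4.
Janssen–Yilmaz: Janssen 12–5.
Park vs Yilmaz: Park wins 12–5.
Chen defeats every rival head-to-head and is the Condorcet winner.

Chen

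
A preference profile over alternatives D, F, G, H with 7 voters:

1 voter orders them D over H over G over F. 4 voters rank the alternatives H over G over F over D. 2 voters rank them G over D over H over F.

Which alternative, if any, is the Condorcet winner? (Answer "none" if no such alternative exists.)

H

Pairwise majorities:
D vs F: F wins 4–3.
D–G: G 6–1.
D vs H: H, 4–3.
F vs G: F is ranked higher on 0 ballots, G on 7. G wins 7–0.
F vs H: H, 7–0.
G vs H: G preferred on 2 ballots; H wins 5–2.
Only H has no losses; H is the Condorcet winner.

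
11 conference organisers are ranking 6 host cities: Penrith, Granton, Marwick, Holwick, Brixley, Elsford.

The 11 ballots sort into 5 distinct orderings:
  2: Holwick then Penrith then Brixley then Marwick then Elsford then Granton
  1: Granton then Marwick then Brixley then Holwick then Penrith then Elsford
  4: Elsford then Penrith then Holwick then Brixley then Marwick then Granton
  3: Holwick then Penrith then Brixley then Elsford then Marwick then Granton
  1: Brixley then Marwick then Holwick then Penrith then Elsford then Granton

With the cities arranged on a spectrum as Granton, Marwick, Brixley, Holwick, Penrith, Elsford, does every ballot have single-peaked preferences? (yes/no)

Axis positions: Granton=1, Marwick=2, Brixley=3, Holwick=4, Penrith=5, Elsford=6.
Group 1 (peak Holwick at position 4): ranking walks positions 4-5-3-2-6-1, expanding outward from the peak — single-peaked.
Group 2 (peak Granton at position 1): ranking walks positions 1-2-3-4-5-6, expanding outward from the peak — single-peaked.
Group 3 (peak Elsford at position 6): ranking walks positions 6-5-4-3-2-1, expanding outward from the peak — single-peaked.
Group 4 (peak Holwick at position 4): ranking walks positions 4-5-3-6-2-1, expanding outward from the peak — single-peaked.
Group 5 (peak Brixley at position 3): ranking walks positions 3-2-4-5-6-1, expanding outward from the peak — single-peaked.
Every ranking is single-peaked on this axis.

yes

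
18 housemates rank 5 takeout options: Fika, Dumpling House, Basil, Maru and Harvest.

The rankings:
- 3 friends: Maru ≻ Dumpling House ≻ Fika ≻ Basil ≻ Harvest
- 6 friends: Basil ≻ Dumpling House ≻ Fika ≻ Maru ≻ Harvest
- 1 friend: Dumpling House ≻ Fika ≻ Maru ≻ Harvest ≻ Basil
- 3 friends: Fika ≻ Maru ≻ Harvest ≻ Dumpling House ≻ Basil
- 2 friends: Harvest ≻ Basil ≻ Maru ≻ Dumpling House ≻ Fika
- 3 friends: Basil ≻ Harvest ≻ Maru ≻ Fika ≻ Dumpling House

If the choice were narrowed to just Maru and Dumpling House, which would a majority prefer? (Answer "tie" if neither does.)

Maru

Ballots ranking Maru above Dumpling House: 3 + 3 + 2 + 3 = 11.
Ballots ranking Dumpling House above Maru: 18 − 11 = 7.
Maru wins the head-to-head 11–7.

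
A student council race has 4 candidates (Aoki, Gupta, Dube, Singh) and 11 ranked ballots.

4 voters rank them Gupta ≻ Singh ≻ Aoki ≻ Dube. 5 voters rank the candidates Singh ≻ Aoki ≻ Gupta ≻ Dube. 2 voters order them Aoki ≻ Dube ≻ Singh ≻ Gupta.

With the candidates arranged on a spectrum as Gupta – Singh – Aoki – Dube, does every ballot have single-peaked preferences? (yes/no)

yes

Axis positions: Gupta=1, Singh=2, Aoki=3, Dube=4.
Cluster 1 (peak Gupta at position 1): ranking walks positions 1-2-3-4, expanding outward from the peak — single-peaked.
Cluster 2 (peak Singh at position 2): ranking walks positions 2-3-1-4, expanding outward from the peak — single-peaked.
Cluster 3 (peak Aoki at position 3): ranking walks positions 3-4-2-1, expanding outward from the peak — single-peaked.
Every ranking is single-peaked on this axis.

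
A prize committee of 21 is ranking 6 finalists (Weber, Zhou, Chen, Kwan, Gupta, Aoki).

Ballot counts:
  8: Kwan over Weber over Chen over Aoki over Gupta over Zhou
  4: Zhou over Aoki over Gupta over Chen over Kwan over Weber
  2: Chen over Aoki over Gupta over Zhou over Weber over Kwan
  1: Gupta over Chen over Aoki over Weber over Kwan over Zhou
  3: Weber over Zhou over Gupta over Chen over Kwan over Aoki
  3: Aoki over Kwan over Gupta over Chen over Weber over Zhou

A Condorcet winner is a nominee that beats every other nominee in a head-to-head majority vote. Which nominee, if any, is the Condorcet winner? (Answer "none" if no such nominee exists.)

Kwan

Head-to-head results (21 jurors):
Weber vs Zhou: 8+1+3+3 = 15 for Weber, 6 for Zhou — Weber by 15–6.
Weber vs Chen: Weber is ranked higher on 8+3 = 11 ballots, Chen on 10. Weber wins 11–10.
Weber vs Kwan: 6 to 15, Kwan.
Weber vs Gupta: Weber preferred on 8+3 = 11 ballots; Weber wins 11–10.
Weber vs Aoki: Weber preferred on 8+3 = 11 ballots; Weber wins 11–10.
Zhou vs Chen: Zhou is ranked higher on 4+3 = 7 ballots, Chen on 14. Chen wins 14–7.
Zhou vs Kwan: Zhou preferred on 4+2+3 = 9 ballots; Kwan wins 12–9.
Zhou vs Gupta: Zhou preferred on 4+3 = 7 ballots; Gupta wins 14–7.
Zhou vs Aoki: 7 to 14, Aoki.
Chen vs Kwan: 10 to 11, Kwan.
Chen vs Gupta: Chen preferred on 8+2 = 10 ballots; Gupta wins 11–10.
Chen vs Aoki: 14 to 7, Chen.
Kwan vs Gupta: Kwan is ranked higher on 8+3 = 11 ballots, Gupta on 10. Kwan wins 11–10.
Kwan vs Aoki: Kwan preferred on 8+3 = 11 ballots; Kwan wins 11–10.
Gupta vs Aoki: 1+3 = 4 for Gupta, 17 for Aoki — Aoki by 17–4.
Kwan defeats every rival head-to-head and is the Condorcet winner.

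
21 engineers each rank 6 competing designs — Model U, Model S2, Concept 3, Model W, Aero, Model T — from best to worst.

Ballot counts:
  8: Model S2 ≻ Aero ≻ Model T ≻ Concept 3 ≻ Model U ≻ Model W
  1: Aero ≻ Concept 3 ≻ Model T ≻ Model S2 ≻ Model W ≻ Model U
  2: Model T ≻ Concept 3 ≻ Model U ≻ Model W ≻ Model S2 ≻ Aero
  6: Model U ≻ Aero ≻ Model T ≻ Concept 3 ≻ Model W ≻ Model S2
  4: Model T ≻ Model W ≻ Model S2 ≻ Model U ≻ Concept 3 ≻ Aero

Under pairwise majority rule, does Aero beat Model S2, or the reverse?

Model S2

Ballots ranking Aero above Model S2: 1 + 6 = 7.
Ballots ranking Model S2 above Aero: 21 − 7 = 14.
Model S2 wins the head-to-head 14–7.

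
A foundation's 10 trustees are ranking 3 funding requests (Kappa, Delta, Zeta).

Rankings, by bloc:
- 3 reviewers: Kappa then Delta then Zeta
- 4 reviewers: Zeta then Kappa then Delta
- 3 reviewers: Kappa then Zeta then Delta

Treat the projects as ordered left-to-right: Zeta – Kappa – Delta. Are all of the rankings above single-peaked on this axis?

Axis positions: Zeta=1, Kappa=2, Delta=3.
Bloc 1 (peak Kappa at position 2): ranking walks positions 2-3-1, expanding outward from the peak — single-peaked.
Bloc 2 (peak Zeta at position 1): ranking walks positions 1-2-3, expanding outward from the peak — single-peaked.
Bloc 3 (peak Kappa at position 2): ranking walks positions 2-1-3, expanding outward from the peak — single-peaked.
Every ranking is single-peaked on this axis.

yes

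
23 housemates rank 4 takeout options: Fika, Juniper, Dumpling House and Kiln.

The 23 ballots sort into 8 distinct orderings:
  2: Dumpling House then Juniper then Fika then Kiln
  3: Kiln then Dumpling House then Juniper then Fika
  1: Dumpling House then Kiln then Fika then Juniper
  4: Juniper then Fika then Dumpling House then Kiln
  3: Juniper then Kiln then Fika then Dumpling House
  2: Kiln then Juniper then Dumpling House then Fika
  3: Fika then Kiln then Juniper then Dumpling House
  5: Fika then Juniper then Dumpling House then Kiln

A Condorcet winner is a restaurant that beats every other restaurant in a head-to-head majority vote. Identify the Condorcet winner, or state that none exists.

Check each pair by majority over 23 ballots:
Fika–Juniper: Juniper 14–9.
Fika–Dumpling House: Fika 15–8.
Fika–Kiln: Fika 14–9.
Juniper–Dumpling House: Juniper 17–6.
Juniper vs Kiln: Juniper wins 14–9.
Dumpling House vs Kiln: Dumpling House wins 12–11.
Juniper beats each of Fika, Dumpling House, Kiln — Juniper is the Condorcet winner.

Juniper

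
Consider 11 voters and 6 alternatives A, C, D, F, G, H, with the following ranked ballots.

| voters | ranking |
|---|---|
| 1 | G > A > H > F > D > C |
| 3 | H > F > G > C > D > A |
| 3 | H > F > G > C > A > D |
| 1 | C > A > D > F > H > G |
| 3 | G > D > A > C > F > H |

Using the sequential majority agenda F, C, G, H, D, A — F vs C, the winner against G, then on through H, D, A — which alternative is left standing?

Round 1: F vs C — 7–4, F advances.
Round 2: F vs G — 7–4, F advances.
Round 3: F vs H — 4–7, H advances.
Round 4: H vs D — 7–4, H advances.
Round 5: H vs A — 6–5, H advances.
The agenda winner is H.

H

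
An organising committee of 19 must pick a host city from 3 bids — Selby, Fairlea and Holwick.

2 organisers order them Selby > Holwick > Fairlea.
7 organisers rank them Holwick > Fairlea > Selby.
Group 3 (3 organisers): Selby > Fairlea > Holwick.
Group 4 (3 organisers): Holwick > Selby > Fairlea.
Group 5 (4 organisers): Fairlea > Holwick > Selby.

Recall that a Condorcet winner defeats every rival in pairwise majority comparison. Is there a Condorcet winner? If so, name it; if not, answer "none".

Holwick

Pairwise majorities:
Selby vs Fairlea: 2+3+3 = 8 for Selby, 11 for Fairlea — Fairlea by 11–8.
Selby vs Holwick: 5 to 14, Holwick.
Fairlea vs Holwick: Fairlea is ranked higher on 3+4 = 7 ballots, Holwick on 12. Holwick wins 12–7.
Only Holwick has no losses; Holwick is the Condorcet winner.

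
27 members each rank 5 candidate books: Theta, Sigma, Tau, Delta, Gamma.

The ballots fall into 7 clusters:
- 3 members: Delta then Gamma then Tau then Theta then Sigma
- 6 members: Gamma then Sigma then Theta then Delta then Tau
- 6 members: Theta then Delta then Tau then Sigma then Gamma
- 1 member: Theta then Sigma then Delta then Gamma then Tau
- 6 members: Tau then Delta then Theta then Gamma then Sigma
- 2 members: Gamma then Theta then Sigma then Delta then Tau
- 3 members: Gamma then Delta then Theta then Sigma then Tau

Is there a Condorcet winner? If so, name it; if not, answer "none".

Pairwise majorities:
Theta vs Sigma: Theta wins 21–6.
Theta vs Tau: Theta wins 18–9.
Theta vs Delta: Theta wins 15–12.
Theta–Gamma: Gamma 14–13.
Sigma vs Tau: Tau wins 15–12.
Sigma vs Delta: Delta, 18–9.
Sigma–Gamma: Gamma 20–7.
Tau–Delta: Delta 21–6.
Tau vs Gamma: Gamma, 15–12.
Delta–Gamma: Delta 16–11.
No book is unbeaten: Theta loses to Gamma; Sigma loses to Theta; Tau loses to Theta; Delta loses to Theta; Gamma loses to Delta. In particular Theta → Delta → Gamma → Theta is a majority cycle — no Condorcet winner exists.

none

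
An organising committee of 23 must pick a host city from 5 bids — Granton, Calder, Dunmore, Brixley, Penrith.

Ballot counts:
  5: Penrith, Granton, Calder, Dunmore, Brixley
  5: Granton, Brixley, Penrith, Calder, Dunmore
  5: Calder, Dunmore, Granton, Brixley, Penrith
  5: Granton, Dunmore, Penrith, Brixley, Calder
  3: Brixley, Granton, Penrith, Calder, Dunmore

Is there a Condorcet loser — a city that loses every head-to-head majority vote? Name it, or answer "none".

Pairwise majorities:
Granton vs Calder: Granton preferred on 5+5+5+3 = 18 ballots; Granton wins 18–5.
Granton–Dunmore: Granton 18–5.
Granton vs Brixley: Granton, 20–3.
Granton vs Penrith: Granton, 18–5.
Calder vs Dunmore: Calder wins 18–5.
Calder vs Brixley: Calder is ranked higher on 5+5 = 10 ballots, Brixley on 13. Brixley wins 13–10.
Calder vs Penrith: 5 for Calder, 18 for Penrith — Penrith by 18–5.
Dunmore vs Brixley: Dunmore wins 15–8.
Dunmore vs Penrith: 5+5 = 10 for Dunmore, 13 for Penrith — Penrith by 13–10.
Brixley vs Penrith: 13 to 10, Brixley.
Each city has at least one pairwise win (Granton beats Calder; Calder beats Dunmore; Dunmore beats Brixley; Brixley beats Calder; Penrith beats Calder) — no Condorcet loser.

none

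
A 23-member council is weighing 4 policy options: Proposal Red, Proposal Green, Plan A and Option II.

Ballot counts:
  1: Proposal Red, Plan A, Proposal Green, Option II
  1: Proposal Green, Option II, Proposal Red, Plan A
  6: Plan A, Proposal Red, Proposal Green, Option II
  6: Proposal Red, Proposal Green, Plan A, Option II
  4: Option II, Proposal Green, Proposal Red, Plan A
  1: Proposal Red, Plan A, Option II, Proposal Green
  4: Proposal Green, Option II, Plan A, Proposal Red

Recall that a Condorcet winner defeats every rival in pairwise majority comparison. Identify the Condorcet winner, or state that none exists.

Pairwise majorities:
Proposal Red vs Proposal Green: 1+6+6+1 = 14 for Proposal Red, 9 for Proposal Green — Proposal Red by 14–9.
Proposal Red vs Plan A: 13 to 10, Proposal Red.
Proposal Red vs Option II: 14 to 9, Proposal Red.
Proposal Green vs Plan A: Proposal Green is ranked higher on 1+6+4+4 = 15 ballots, Plan A on 8. Proposal Green wins 15–8.
Proposal Green vs Option II: Proposal Green, 18–5.
Plan A vs Option II: 14 to 9, Plan A.
Only Proposal Red has no losses; Proposal Red is the Condorcet winner.

Proposal Red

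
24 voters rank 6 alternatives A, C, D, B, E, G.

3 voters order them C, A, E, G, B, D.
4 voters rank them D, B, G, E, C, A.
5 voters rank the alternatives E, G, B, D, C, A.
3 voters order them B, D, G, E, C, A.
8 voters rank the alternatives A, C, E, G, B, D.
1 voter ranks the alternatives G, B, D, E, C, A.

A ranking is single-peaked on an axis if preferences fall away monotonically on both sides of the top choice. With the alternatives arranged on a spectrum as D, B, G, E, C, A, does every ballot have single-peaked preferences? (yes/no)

yes

Axis positions: D=1, B=2, G=3, E=4, C=5, A=6.
Faction 1 (peak C at position 5): ranking walks positions 5-6-4-3-2-1, expanding outward from the peak — single-peaked.
Faction 2 (peak D at position 1): ranking walks positions 1-2-3-4-5-6, expanding outward from the peak — single-peaked.
Faction 3 (peak E at position 4): ranking walks positions 4-3-2-1-5-6, expanding outward from the peak — single-peaked.
Faction 4 (peak B at position 2): ranking walks positions 2-1-3-4-5-6, expanding outward from the peak — single-peaked.
Faction 5 (peak A at position 6): ranking walks positions 6-5-4-3-2-1, expanding outward from the peak — single-peaked.
Faction 6 (peak G at position 3): ranking walks positions 3-2-1-4-5-6, expanding outward from the peak — single-peaked.
Every ranking is single-peaked on this axis.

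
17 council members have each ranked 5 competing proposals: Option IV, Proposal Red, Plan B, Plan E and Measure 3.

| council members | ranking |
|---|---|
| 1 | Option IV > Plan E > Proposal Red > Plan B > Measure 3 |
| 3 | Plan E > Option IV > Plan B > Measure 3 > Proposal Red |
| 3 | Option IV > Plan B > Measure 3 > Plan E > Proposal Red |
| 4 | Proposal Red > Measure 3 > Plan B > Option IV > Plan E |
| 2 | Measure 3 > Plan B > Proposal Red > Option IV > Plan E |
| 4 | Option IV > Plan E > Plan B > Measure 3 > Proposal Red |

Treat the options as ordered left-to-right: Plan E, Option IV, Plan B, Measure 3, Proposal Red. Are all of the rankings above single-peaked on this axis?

Axis positions: Plan E=1, Option IV=2, Plan B=3, Measure 3=4, Proposal Red=5.
Type 1: ranking walks positions 2-1-5-3-4; Proposal Red is ranked above Plan B even though Plan B lies between Proposal Red and the peak Option IV on the axis — preferences dip and rise again. Not single-peaked.
Type 2 (peak Plan E at position 1): ranking walks positions 1-2-3-4-5, expanding outward from the peak — single-peaked.
Type 3 (peak Option IV at position 2): ranking walks positions 2-3-4-1-5, expanding outward from the peak — single-peaked.
Type 4 (peak Proposal Red at position 5): ranking walks positions 5-4-3-2-1, expanding outward from the peak — single-peaked.
Type 5 (peak Measure 3 at position 4): ranking walks positions 4-3-5-2-1, expanding outward from the peak — single-peaked.
Type 6 (peak Option IV at position 2): ranking walks positions 2-1-3-4-5, expanding outward from the peak — single-peaked.
Type 1 violates single-peakedness, so the profile is not single-peaked on this axis.

no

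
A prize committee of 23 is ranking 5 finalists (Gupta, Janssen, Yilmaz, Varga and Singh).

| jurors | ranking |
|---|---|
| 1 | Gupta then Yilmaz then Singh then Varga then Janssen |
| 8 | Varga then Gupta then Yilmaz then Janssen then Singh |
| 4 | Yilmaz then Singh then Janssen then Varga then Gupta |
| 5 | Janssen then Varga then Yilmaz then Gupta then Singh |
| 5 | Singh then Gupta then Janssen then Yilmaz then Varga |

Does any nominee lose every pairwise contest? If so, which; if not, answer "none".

Singh

Head-to-head results (23 jurors):
Gupta vs Janssen: 14 to 9, Gupta.
Gupta–Yilmaz: Gupta 14–9.
Gupta vs Varga: 1+5 = 6 for Gupta, 17 for Varga — Varga by 17–6.
Gupta vs Singh: Gupta preferred on 1+8+5 = 14 ballots; Gupta wins 14–9.
Janssen vs Yilmaz: Yilmaz wins 13–10.
Janssen vs Varga: Janssen is ranked higher on 4+5+5 = 14 ballots, Varga on 9. Janssen wins 14–9.
Janssen vs Singh: 8+5 = 13 for Janssen, 10 for Singh — Janssen by 13–10.
Yilmaz vs Varga: Yilmaz is ranked higher on 1+4+5 = 10 ballots, Varga on 13. Varga wins 13–10.
Yilmaz vs Singh: Yilmaz wins 18–5.
Varga vs Singh: Varga preferred on 8+5 = 13 ballots; Varga wins 13–10.
Only Singh has no wins; Singh is the Condorcet loser.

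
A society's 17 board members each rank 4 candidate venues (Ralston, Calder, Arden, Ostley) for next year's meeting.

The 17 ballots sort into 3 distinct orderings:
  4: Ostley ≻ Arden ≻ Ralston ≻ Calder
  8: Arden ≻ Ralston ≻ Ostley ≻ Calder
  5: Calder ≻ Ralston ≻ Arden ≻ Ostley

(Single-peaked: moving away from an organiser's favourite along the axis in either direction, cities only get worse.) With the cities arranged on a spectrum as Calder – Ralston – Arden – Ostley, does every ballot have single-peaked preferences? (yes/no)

Axis positions: Calder=1, Ralston=2, Arden=3, Ostley=4.
Faction 1 (peak Ostley at position 4): ranking walks positions 4-3-2-1, expanding outward from the peak — single-peaked.
Faction 2 (peak Arden at position 3): ranking walks positions 3-2-4-1, expanding outward from the peak — single-peaked.
Faction 3 (peak Calder at position 1): ranking walks positions 1-2-3-4, expanding outward from the peak — single-peaked.
Every ranking is single-peaked on this axis.

yes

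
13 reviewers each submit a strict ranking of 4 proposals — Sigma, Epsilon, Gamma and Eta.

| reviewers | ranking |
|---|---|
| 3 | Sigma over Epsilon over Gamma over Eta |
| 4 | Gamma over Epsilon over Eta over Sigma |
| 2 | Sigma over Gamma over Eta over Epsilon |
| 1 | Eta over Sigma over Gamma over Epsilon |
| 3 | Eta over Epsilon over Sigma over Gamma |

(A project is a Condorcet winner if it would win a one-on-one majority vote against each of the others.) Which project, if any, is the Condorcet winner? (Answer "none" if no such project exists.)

none

Pairwise majorities:
Sigma vs Epsilon: Epsilon, 7–6.
Sigma vs Gamma: Sigma, 9–4.
Sigma vs Eta: Sigma preferred on 3+2 = 5 ballots; Eta wins 8–5.
Epsilon vs Gamma: 3+3 = 6 for Epsilon, 7 for Gamma — Gamma by 7–6.
Epsilon–Eta: Epsilon 7–6.
Gamma vs Eta: Gamma wins 9–4.
No project is unbeaten: Sigma loses to Epsilon; Epsilon loses to Gamma; Gamma loses to Sigma; Eta loses to Epsilon. In particular Sigma > Gamma > Epsilon > Sigma is a majority cycle — no Condorcet winner exists.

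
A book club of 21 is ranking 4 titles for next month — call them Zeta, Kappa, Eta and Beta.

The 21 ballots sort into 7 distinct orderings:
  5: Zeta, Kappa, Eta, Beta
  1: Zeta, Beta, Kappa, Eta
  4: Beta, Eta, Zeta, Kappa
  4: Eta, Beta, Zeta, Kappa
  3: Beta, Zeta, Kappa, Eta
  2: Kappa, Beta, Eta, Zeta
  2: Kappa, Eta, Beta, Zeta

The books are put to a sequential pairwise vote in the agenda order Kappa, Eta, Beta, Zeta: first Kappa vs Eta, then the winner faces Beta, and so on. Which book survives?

Round 1: Kappa vs Eta — 13–8, Kappa advances.
Round 2: Kappa vs Beta — 9–12, Beta advances.
Round 3: Beta vs Zeta — 15–6, Beta advances.
The agenda winner is Beta.

Beta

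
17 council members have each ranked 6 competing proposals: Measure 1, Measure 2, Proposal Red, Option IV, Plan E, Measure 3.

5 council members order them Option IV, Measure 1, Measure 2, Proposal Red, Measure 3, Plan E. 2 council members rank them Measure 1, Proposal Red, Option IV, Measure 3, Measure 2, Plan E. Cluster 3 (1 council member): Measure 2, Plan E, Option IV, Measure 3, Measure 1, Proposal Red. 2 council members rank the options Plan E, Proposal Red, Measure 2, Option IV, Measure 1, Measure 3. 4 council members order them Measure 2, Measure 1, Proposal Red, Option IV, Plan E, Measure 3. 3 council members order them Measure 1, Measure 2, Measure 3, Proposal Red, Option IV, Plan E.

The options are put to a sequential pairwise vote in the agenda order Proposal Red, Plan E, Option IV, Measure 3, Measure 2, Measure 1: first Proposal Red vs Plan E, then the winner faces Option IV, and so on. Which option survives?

Measure 1

Round 1: Proposal Red vs Plan E — 14–3, Proposal Red advances.
Round 2: Proposal Red vs Option IV — 11–6, Proposal Red advances.
Round 3: Proposal Red vs Measure 3 — 13–4, Proposal Red advances.
Round 4: Proposal Red vs Measure 2 — 4–13, Measure 2 advances.
Round 5: Measure 2 vs Measure 1 — 7–10, Measure 1 advances.
Measure 1 survives the agenda.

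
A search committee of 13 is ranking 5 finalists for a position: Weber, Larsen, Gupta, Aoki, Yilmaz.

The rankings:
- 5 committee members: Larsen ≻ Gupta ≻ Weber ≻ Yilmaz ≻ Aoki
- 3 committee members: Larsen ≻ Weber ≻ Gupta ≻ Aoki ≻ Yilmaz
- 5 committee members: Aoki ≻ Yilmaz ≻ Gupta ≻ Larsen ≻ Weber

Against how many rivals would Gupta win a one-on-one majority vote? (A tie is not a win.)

3

Gupta against each rival (13 committee members):
Gupta vs Weber: Gupta wins 10–3.
Gupta–Larsen: Larsen 8–5.
Gupta vs Aoki: 5+3 = 8 for Gupta, 5 for Aoki — Gupta by 8–5.
Gupta vs Yilmaz: Gupta, 8–5.
Gupta beats Weber, Aoki, Yilmaz; loses to Larsen — 3 pairwise wins.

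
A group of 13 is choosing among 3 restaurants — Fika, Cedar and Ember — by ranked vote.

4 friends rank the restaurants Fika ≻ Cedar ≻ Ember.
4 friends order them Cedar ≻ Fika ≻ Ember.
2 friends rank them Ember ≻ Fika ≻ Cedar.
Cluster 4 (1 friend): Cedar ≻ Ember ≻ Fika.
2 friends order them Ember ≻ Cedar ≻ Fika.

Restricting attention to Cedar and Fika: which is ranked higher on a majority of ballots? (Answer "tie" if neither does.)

Cedar

Ballots ranking Cedar above Fika: 4 + 1 + 2 = 7.
Ballots ranking Fika above Cedar: 13 − 7 = 6.
Cedar wins the head-to-head 7–6.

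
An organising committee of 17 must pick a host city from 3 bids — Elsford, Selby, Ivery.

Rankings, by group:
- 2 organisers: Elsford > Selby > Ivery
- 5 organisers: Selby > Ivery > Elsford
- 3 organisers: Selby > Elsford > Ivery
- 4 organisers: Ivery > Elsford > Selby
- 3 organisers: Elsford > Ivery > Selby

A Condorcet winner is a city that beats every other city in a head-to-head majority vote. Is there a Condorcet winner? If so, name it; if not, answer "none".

Check each pair by majority over 17 ballots:
Elsford vs Selby: Elsford preferred on 2+4+3 = 9 ballots; Elsford wins 9–8.
Elsford vs Ivery: Ivery wins 9–8.
Selby vs Ivery: 2+5+3 = 10 for Selby, 7 for Ivery — Selby by 10–7.
No city is unbeaten: Elsford loses to Ivery; Selby loses to Elsford; Ivery loses to Selby. In particular Elsford > Selby > Ivery > Elsford is a majority cycle — no Condorcet winner exists.

none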